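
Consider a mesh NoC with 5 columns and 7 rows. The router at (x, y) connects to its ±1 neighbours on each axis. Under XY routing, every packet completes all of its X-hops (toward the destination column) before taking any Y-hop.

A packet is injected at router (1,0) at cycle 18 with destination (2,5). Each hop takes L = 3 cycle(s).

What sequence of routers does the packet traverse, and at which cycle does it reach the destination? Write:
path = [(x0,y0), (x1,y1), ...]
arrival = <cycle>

path = [(1,0), (2,0), (2,1), (2,2), (2,3), (2,4), (2,5)]
arrival = 36

  0. router=(1,0) cycle=18 (inject)
  1. router=(2,0) cycle=21 dir=E
  2. router=(2,1) cycle=24 dir=N
  3. router=(2,2) cycle=27 dir=N
  4. router=(2,3) cycle=30 dir=N
  5. router=(2,4) cycle=33 dir=N
  6. router=(2,5) cycle=36 dir=N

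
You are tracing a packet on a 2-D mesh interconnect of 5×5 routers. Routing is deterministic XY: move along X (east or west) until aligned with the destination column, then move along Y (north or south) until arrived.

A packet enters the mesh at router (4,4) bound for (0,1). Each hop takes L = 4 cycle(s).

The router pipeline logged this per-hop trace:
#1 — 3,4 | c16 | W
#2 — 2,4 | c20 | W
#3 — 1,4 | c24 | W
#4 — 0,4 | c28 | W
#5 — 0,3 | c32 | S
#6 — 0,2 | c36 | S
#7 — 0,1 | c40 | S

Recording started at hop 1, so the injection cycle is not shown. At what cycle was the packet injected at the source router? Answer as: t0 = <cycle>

t0 = 12

The first recorded entry is hop 1 at cycle 16.
So t0 = 16 − 1·4 = 12.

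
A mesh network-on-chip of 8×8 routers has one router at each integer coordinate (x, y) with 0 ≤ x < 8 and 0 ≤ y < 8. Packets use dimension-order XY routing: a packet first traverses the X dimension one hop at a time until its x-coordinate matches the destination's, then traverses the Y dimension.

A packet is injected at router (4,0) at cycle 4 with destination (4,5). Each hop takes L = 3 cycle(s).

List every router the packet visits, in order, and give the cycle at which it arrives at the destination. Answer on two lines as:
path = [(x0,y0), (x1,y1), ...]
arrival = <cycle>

path = [(4,0), (4,1), (4,2), (4,3), (4,4), (4,5)]
arrival = 19

#0 — 4,0 | c4
#1 — 4,1 | c7 | N
#2 — 4,2 | c10 | N
#3 — 4,3 | c13 | N
#4 — 4,4 | c16 | N
#5 — 4,5 | c19 | N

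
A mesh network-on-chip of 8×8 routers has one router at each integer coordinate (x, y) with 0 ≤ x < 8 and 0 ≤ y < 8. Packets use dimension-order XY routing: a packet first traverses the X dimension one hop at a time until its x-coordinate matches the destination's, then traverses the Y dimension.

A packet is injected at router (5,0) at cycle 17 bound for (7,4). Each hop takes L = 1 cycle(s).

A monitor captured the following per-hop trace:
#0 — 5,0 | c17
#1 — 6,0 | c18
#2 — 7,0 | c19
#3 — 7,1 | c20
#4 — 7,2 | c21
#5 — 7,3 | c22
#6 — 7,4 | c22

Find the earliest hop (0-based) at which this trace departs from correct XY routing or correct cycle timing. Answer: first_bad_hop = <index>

hop 1: step (+1,+0), +1 cyc — ok
hop 2: step (+1,+0), +1 cyc — ok
hop 3: step (+0,+1), +1 cyc — ok
hop 4: step (+0,+1), +1 cyc — ok
hop 5: step (+0,+1), +1 cyc — ok
hop 6: step (+0,+1), +0 cyc — BAD: Δcyc=0≠L

first_bad_hop = 6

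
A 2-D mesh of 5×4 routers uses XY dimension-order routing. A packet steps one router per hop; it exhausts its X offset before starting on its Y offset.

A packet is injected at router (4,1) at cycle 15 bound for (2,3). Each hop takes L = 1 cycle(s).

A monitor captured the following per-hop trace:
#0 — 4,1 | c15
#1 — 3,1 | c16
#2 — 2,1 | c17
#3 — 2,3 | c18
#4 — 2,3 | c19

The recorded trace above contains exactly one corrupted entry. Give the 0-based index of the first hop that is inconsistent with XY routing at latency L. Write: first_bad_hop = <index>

first_bad_hop = 3

[1] (-1,+0) / 1c ⇒ ok
[2] (-1,+0) / 1c ⇒ ok
[3] (+0,+2) / 1c ⇒ BAD: non-unit step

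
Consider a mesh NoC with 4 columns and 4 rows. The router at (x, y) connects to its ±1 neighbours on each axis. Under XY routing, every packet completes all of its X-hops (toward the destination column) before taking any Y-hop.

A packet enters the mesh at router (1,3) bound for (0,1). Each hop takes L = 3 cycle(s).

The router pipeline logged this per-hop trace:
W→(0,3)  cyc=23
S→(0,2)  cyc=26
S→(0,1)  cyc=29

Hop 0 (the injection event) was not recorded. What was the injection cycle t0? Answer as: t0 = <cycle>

cyc[1] = 23 and cyc[k] = t0 + k·L for every k.
Subtract one hop: t0 = 23 − 3 = 20.

t0 = 20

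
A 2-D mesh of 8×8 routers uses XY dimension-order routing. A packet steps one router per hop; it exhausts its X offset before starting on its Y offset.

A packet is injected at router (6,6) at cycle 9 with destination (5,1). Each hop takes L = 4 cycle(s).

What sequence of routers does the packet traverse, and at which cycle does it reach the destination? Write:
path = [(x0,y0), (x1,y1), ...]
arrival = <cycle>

hop 0: (6,6) @ cyc 9
hop 1: (5,6) @ cyc 13  [W]
hop 2: (5,5) @ cyc 17  [S]
hop 3: (5,4) @ cyc 21  [S]
hop 4: (5,3) @ cyc 25  [S]
hop 5: (5,2) @ cyc 29  [S]
hop 6: (5,1) @ cyc 33  [S]

path = [(6,6), (5,6), (5,5), (5,4), (5,3), (5,2), (5,1)]
arrival = 33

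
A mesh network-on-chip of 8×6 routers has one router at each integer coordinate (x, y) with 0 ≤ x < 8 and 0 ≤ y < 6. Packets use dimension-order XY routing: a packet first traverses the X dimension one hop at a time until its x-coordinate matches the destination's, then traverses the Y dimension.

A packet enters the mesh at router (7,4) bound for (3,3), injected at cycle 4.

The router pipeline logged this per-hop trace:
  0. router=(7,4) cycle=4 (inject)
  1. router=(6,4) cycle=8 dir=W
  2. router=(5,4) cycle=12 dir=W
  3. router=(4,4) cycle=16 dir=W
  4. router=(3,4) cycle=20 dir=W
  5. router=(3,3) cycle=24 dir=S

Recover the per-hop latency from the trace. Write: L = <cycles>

cyc[1] − cyc[0] = 8 − 4 = 4.
Each hop adds L, hence L = 4.

L = 4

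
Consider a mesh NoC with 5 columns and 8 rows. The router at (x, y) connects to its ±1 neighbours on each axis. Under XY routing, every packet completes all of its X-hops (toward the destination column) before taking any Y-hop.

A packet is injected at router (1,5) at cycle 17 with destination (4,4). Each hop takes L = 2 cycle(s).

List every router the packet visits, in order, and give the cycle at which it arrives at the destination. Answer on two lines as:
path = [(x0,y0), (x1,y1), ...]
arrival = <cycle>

path = [(1,5), (2,5), (3,5), (4,5), (4,4)]
arrival = 25

#0 — 1,5 | c17
#1 — 2,5 | c19 | E
#2 — 3,5 | c21 | E
#3 — 4,5 | c23 | E
#4 — 4,4 | c25 | S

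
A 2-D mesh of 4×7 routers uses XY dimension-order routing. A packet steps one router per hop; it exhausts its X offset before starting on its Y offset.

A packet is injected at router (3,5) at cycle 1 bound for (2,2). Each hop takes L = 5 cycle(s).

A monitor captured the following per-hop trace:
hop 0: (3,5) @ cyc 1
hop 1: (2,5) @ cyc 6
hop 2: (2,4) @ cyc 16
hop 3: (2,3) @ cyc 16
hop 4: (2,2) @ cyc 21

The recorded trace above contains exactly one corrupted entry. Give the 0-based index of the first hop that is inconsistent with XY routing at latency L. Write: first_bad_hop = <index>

check 1→ d=(-1,0) cyc+5: ok
check 2→ d=(0,-1) cyc+10: BAD: Δcyc=10≠L

first_bad_hop = 2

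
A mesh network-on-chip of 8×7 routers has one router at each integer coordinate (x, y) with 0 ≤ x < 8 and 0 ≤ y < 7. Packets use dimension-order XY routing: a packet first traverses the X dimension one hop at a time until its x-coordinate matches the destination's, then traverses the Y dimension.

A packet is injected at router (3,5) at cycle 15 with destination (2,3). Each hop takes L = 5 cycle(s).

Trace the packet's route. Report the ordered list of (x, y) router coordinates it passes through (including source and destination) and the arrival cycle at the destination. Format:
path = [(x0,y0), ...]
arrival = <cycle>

  0. router=(3,5) cycle=15 (inject)
  1. router=(2,5) cycle=20 dir=W
  2. router=(2,4) cycle=25 dir=S
  3. router=(2,3) cycle=30 dir=S

path = [(3,5), (2,5), (2,4), (2,3)]
arrival = 30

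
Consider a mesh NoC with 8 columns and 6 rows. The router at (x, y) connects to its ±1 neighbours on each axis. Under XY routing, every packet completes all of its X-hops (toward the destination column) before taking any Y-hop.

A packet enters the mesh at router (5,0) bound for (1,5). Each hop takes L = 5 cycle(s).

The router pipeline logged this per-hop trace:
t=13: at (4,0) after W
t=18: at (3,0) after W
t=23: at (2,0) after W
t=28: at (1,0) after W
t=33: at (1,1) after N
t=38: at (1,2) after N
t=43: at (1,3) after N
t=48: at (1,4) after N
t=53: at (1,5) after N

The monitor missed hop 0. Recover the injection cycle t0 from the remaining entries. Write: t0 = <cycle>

t0 = 8

The first recorded entry is hop 1 at cycle 13.
Subtract one hop: t0 = 13 − 5 = 8.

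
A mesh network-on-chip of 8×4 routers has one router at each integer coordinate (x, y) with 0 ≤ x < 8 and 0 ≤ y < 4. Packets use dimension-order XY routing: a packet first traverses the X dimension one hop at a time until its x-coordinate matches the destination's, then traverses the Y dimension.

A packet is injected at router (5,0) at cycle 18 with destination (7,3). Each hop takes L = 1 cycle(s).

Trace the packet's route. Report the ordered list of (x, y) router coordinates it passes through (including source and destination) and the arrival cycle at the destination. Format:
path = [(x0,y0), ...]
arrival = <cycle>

t=18: at (5,0)
t=19: at (6,0) after E
t=20: at (7,0) after E
t=21: at (7,1) after N
t=22: at (7,2) after N
t=23: at (7,3) after N

path = [(5,0), (6,0), (7,0), (7,1), (7,2), (7,3)]
arrival = 23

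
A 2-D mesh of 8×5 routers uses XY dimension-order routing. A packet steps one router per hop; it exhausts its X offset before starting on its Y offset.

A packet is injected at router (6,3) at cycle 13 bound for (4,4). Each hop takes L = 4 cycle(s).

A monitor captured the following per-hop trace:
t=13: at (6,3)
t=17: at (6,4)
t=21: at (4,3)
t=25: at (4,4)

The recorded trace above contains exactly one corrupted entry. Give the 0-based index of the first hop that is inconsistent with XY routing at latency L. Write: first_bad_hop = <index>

check 1→ d=(0,1) cyc+4: BAD: Y-move but x=6≠4

first_bad_hop = 1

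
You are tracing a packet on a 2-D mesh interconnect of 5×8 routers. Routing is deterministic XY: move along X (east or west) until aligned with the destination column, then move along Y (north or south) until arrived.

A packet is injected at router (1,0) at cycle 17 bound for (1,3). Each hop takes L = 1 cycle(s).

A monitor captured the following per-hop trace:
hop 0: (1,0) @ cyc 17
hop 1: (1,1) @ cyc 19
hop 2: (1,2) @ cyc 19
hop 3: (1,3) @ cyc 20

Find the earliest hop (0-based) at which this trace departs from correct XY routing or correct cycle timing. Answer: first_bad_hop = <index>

[1] (+0,+1) / 2c ⇒ BAD: Δcyc=2≠L

first_bad_hop = 1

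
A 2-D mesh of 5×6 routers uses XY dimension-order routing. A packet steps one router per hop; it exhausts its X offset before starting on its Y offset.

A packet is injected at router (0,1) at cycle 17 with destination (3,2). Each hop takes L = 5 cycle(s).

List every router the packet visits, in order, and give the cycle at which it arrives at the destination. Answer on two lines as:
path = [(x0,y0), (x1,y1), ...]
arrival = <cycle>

path = [(0,1), (1,1), (2,1), (3,1), (3,2)]
arrival = 37

[0] x=0 y=1 t=17
[1] x=1 y=1 t=22 →E
[2] x=2 y=1 t=27 →E
[3] x=3 y=1 t=32 →E
[4] x=3 y=2 t=37 →N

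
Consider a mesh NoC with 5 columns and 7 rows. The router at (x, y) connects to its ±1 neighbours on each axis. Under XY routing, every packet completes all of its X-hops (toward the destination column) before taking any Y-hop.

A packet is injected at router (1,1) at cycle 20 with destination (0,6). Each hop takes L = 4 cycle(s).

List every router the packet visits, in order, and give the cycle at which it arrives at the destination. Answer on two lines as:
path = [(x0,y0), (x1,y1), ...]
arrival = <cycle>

hop 0: (1,1) @ cyc 20
hop 1: (0,1) @ cyc 24  [W]
hop 2: (0,2) @ cyc 28  [N]
hop 3: (0,3) @ cyc 32  [N]
hop 4: (0,4) @ cyc 36  [N]
hop 5: (0,5) @ cyc 40  [N]
hop 6: (0,6) @ cyc 44  [N]

path = [(1,1), (0,1), (0,2), (0,3), (0,4), (0,5), (0,6)]
arrival = 44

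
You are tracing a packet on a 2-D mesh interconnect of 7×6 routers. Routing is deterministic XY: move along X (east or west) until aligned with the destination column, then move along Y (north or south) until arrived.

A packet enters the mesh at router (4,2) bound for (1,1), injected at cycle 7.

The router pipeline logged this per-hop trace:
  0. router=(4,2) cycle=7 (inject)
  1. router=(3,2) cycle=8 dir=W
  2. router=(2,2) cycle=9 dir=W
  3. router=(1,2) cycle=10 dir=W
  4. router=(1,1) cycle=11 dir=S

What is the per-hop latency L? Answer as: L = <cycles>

L = 1

Between hops 0 and 1 the cycle counter advances 8 − 7 = 1.
That increment is L by definition: L = 1.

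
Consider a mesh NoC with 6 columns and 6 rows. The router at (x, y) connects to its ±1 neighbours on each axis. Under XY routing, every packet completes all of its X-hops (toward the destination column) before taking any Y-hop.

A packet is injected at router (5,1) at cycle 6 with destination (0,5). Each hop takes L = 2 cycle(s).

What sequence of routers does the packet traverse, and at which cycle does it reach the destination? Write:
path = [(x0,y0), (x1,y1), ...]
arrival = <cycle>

path = [(5,1), (4,1), (3,1), (2,1), (1,1), (0,1), (0,2), (0,3), (0,4), (0,5)]
arrival = 24

[0] x=5 y=1 t=6
[1] x=4 y=1 t=8 →W
[2] x=3 y=1 t=10 →W
[3] x=2 y=1 t=12 →W
[4] x=1 y=1 t=14 →W
[5] x=0 y=1 t=16 →W
[6] x=0 y=2 t=18 →N
[7] x=0 y=3 t=20 →N
[8] x=0 y=4 t=22 →N
[9] x=0 y=5 t=24 →N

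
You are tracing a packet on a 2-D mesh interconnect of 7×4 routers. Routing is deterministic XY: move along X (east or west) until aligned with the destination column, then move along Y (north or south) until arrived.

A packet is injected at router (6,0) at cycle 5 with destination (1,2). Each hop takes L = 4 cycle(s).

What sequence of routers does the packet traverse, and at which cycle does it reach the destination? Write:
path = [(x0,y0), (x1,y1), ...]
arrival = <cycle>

hop 0: (6,0) @ cyc 5
hop 1: (5,0) @ cyc 9  [W]
hop 2: (4,0) @ cyc 13  [W]
hop 3: (3,0) @ cyc 17  [W]
hop 4: (2,0) @ cyc 21  [W]
hop 5: (1,0) @ cyc 25  [W]
hop 6: (1,1) @ cyc 29  [N]
hop 7: (1,2) @ cyc 33  [N]

path = [(6,0), (5,0), (4,0), (3,0), (2,0), (1,0), (1,1), (1,2)]
arrival = 33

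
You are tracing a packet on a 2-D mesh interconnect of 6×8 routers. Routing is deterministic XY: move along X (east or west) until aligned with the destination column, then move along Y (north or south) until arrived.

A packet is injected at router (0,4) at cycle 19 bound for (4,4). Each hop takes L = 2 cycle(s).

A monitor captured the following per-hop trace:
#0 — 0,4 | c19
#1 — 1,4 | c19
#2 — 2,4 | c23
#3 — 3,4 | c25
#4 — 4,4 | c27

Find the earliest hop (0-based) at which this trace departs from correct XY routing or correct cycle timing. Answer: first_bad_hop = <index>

  1: Δx=+1 Δy=+0 Δt=0 [BAD: Δcyc=0≠L]

first_bad_hop = 1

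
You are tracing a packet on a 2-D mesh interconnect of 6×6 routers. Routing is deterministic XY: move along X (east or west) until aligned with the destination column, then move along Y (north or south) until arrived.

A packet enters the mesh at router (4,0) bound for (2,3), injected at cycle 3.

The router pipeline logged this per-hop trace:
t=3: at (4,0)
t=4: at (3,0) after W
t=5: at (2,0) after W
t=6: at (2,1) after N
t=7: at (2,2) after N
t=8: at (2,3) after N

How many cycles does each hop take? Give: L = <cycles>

L = 1

cyc[1] − cyc[0] = 4 − 3 = 1.
That increment is L by definition: L = 1.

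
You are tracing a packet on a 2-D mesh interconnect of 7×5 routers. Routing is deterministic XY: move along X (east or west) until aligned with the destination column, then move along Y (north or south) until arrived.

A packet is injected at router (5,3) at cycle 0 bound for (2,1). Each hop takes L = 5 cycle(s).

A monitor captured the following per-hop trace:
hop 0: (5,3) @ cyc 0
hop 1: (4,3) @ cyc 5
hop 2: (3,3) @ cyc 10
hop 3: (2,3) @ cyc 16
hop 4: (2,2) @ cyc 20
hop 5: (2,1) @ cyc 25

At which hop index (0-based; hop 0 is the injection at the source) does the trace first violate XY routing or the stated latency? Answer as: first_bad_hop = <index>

hop 1: step (-1,+0), +5 cyc — ok
hop 2: step (-1,+0), +5 cyc — ok
hop 3: step (-1,+0), +6 cyc — BAD: Δcyc=6≠L

first_bad_hop = 3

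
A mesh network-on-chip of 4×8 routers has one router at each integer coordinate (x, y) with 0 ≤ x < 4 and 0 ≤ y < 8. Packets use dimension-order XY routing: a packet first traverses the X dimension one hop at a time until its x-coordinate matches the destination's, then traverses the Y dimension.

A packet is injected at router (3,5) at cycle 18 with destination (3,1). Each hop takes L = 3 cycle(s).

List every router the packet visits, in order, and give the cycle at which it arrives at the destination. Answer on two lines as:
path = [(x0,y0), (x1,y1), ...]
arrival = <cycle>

path = [(3,5), (3,4), (3,3), (3,2), (3,1)]
arrival = 30

[0] x=3 y=5 t=18
[1] x=3 y=4 t=21 →S
[2] x=3 y=3 t=24 →S
[3] x=3 y=2 t=27 →S
[4] x=3 y=1 t=30 →S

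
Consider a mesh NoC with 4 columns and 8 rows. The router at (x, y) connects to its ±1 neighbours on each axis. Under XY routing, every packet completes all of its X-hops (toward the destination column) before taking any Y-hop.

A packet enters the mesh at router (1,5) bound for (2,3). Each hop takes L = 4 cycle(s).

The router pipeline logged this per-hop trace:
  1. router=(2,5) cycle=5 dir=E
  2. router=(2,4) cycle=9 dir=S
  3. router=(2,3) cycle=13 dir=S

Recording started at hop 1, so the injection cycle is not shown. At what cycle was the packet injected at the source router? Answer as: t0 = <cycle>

t0 = 1

cyc[1] = 5 and cyc[k] = t0 + k·L for every k.
So t0 = 5 − 1·4 = 1.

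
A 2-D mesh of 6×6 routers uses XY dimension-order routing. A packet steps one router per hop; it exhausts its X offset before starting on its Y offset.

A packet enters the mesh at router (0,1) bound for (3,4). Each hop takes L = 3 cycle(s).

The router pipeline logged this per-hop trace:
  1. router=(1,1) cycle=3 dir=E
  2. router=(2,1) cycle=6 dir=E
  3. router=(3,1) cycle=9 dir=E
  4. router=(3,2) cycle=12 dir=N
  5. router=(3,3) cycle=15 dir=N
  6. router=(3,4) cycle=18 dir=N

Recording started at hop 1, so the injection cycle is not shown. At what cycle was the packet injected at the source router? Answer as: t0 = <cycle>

The first recorded entry is hop 1 at cycle 3.
Therefore t0 = 3 − L = 0.

t0 = 0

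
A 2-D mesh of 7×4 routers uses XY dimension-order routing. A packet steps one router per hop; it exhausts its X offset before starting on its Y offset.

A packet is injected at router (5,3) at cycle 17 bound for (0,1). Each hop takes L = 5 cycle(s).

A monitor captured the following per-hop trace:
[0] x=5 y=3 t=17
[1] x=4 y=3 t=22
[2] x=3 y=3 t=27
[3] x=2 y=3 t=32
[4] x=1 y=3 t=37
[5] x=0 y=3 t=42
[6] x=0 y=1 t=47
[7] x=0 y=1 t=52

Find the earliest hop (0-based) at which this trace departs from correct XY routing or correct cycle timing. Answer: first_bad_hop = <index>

hop 1: step (-1,+0), +5 cyc — ok
hop 2: step (-1,+0), +5 cyc — ok
hop 3: step (-1,+0), +5 cyc — ok
hop 4: step (-1,+0), +5 cyc — ok
hop 5: step (-1,+0), +5 cyc — ok
hop 6: step (+0,-2), +5 cyc — BAD: non-unit step

first_bad_hop = 6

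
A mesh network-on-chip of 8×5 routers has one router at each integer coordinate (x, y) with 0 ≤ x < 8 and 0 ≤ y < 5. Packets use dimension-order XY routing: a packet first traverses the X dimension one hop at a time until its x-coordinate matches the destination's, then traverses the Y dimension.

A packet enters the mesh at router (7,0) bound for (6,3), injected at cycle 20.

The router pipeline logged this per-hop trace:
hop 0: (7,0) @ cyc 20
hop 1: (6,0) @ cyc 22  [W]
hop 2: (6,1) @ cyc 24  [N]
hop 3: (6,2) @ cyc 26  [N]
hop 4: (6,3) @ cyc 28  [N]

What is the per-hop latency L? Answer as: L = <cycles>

L = 2

Δcyc across hop 0→1: 22 − 20 = 2.
Each hop adds L, hence L = 2.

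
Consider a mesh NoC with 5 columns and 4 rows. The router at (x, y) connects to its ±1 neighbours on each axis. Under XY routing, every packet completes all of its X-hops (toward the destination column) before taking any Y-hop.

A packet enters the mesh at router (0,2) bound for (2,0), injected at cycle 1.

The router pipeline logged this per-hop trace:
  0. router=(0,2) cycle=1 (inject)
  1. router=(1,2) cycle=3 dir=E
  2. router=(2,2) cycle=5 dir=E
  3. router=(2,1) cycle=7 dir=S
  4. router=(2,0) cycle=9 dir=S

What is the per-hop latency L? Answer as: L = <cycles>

cyc[1] − cyc[0] = 3 − 1 = 2.
Each hop adds L, hence L = 2.

L = 2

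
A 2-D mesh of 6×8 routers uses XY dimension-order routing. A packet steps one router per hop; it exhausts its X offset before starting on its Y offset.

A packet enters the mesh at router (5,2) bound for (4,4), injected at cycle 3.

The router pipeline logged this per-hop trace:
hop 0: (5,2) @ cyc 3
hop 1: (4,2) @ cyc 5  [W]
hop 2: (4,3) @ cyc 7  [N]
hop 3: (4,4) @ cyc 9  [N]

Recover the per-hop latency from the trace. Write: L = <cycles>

L = 2

From hop 0 (3) to hop 1 (5): +2 cycles.
That increment is L by definition: L = 2.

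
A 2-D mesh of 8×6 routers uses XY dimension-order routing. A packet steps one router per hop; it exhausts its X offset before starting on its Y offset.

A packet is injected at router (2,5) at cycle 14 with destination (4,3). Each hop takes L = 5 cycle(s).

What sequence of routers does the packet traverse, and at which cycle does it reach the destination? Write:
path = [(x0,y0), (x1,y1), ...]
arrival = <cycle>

path = [(2,5), (3,5), (4,5), (4,4), (4,3)]
arrival = 34

src (2,5)  cyc=14
E→(3,5)  cyc=19
E→(4,5)  cyc=24
S→(4,4)  cyc=29
S→(4,3)  cyc=34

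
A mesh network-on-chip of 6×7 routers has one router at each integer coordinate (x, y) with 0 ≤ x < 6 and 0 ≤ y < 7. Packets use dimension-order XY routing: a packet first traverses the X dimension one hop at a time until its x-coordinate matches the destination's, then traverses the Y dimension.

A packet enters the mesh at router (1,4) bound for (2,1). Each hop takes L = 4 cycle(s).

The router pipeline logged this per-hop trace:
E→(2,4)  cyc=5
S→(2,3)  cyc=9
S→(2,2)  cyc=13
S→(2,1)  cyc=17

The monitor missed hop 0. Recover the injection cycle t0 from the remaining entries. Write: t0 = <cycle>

Hop 1 reached at cycle 5; hop k is at t0 + k·L.
So t0 = 5 − 1·4 = 1.

t0 = 1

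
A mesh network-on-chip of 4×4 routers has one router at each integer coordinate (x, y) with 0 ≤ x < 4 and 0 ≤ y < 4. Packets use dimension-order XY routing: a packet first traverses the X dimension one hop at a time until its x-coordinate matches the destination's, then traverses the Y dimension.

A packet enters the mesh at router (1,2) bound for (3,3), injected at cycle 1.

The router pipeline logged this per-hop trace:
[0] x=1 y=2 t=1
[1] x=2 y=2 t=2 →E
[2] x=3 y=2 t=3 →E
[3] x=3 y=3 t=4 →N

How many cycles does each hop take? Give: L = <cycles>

L = 1

From hop 0 (1) to hop 1 (2): +1 cycles.
Per-hop latency L = Δcyc = 1.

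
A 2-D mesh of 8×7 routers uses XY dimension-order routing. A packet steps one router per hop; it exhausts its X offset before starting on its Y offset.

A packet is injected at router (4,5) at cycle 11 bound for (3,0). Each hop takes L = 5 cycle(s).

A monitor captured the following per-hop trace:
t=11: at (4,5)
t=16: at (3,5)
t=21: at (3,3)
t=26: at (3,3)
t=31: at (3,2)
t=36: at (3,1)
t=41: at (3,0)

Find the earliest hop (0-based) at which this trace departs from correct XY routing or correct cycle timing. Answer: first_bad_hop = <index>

  1: Δx=-1 Δy=+0 Δt=5 [ok]
  2: Δx=+0 Δy=-2 Δt=5 [BAD: non-unit step]

first_bad_hop = 2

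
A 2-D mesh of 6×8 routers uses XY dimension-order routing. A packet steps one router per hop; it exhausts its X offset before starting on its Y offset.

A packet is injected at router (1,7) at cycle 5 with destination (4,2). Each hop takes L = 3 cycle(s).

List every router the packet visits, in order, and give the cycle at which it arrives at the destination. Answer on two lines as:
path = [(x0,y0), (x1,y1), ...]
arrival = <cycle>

t=5: at (1,7)
t=8: at (2,7) after E
t=11: at (3,7) after E
t=14: at (4,7) after E
t=17: at (4,6) after S
t=20: at (4,5) after S
t=23: at (4,4) after S
t=26: at (4,3) after S
t=29: at (4,2) after S

path = [(1,7), (2,7), (3,7), (4,7), (4,6), (4,5), (4,4), (4,3), (4,2)]
arrival = 29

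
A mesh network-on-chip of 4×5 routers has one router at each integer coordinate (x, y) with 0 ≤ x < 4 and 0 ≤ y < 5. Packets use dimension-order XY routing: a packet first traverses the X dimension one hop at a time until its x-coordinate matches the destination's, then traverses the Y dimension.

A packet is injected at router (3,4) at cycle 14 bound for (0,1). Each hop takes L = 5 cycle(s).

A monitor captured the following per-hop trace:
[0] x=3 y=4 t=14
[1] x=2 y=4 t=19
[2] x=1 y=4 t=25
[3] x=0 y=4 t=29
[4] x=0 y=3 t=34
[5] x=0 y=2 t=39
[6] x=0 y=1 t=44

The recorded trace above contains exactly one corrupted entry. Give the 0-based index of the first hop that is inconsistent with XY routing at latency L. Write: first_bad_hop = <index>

hop 1: step (-1,+0), +5 cyc — ok
hop 2: step (-1,+0), +6 cyc — BAD: Δcyc=6≠L

first_bad_hop = 2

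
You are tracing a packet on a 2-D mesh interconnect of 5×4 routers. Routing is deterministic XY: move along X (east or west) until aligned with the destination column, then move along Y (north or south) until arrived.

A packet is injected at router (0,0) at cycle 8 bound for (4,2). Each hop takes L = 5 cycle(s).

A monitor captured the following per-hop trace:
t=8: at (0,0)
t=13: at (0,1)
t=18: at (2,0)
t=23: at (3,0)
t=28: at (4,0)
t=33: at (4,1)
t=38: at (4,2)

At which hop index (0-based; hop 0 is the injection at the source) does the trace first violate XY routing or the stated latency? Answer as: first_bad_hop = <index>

first_bad_hop = 1

  1: Δx=+0 Δy=+1 Δt=5 [BAD: Y-move but x=0≠4]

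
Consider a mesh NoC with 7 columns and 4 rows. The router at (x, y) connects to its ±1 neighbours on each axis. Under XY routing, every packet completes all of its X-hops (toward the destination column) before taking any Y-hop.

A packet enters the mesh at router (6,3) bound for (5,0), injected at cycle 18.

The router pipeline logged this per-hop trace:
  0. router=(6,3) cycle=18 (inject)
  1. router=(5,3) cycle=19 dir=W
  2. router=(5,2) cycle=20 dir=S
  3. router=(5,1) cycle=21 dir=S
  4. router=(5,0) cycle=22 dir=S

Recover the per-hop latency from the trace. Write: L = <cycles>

L = 1

Δcyc across hop 0→1: 19 − 18 = 1.
Each hop adds L, hence L = 1.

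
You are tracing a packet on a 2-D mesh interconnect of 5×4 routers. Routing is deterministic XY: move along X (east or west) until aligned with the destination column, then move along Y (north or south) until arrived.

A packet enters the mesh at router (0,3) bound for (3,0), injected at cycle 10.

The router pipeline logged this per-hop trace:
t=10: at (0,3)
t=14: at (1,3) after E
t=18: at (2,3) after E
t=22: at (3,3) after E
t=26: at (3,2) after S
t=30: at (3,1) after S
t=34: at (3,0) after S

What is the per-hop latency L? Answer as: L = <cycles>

L = 4

Between hops 0 and 1 the cycle counter advances 14 − 10 = 4.
Each hop adds L, hence L = 4.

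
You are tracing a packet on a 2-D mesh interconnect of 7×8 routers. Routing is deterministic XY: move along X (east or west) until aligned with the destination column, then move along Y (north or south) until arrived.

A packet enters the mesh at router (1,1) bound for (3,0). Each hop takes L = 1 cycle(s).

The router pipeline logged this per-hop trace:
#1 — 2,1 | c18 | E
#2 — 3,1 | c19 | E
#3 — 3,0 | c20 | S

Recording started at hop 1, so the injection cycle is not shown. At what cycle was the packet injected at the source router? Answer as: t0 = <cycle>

The first recorded entry is hop 1 at cycle 18.
So t0 = 18 − 1·1 = 17.

t0 = 17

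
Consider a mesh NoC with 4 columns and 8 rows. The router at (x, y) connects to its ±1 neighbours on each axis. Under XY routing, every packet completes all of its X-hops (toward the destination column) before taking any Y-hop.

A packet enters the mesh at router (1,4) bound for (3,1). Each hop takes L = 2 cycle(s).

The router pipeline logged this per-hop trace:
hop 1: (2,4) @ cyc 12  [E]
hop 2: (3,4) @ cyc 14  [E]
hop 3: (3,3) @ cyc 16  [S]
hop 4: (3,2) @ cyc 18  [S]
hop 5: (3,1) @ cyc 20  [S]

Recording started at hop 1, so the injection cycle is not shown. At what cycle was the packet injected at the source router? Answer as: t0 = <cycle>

t0 = 10

Hop 1 reached at cycle 12; hop k is at t0 + k·L.
So t0 = 12 − 1·2 = 10.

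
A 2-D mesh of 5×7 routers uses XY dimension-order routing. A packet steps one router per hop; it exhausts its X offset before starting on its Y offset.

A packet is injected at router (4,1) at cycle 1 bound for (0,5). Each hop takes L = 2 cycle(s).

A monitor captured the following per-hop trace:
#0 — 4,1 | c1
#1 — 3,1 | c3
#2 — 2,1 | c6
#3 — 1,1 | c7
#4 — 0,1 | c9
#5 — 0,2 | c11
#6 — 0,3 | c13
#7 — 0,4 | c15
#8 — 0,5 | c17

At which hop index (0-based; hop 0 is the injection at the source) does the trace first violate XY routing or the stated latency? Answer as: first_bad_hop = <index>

first_bad_hop = 2

[1] (-1,+0) / 2c ⇒ ok
[2] (-1,+0) / 3c ⇒ BAD: Δcyc=3≠L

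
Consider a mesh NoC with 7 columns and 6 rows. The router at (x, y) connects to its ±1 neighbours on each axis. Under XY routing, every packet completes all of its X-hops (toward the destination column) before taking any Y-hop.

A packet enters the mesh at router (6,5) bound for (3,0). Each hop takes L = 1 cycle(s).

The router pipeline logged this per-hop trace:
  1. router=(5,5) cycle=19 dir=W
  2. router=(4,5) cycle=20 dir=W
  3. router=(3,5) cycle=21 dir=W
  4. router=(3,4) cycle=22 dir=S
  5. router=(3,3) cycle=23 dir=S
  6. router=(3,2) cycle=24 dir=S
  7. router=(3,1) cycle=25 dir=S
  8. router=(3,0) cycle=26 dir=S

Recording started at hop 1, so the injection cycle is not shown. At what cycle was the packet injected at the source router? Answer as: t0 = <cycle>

The first recorded entry is hop 1 at cycle 19.
t0 = cyc[1] − L = 19 − 1 = 18.

t0 = 18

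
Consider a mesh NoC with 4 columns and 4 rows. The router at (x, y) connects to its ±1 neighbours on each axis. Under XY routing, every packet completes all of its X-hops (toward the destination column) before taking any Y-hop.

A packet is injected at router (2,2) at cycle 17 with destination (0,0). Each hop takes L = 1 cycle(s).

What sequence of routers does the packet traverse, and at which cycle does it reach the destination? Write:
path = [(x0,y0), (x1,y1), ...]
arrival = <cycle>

path = [(2,2), (1,2), (0,2), (0,1), (0,0)]
arrival = 21

  0. router=(2,2) cycle=17 (inject)
  1. router=(1,2) cycle=18 dir=W
  2. router=(0,2) cycle=19 dir=W
  3. router=(0,1) cycle=20 dir=S
  4. router=(0,0) cycle=21 dir=S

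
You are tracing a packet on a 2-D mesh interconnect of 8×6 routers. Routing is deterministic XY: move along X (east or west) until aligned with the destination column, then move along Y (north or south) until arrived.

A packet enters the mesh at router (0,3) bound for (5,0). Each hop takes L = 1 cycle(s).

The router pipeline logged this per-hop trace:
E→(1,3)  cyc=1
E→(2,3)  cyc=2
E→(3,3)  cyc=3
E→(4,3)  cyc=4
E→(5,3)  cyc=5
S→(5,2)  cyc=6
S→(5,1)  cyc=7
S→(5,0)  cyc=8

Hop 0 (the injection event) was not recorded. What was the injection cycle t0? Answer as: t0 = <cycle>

t0 = 0

At hop 1 the cycle is 1; in general cyc_k = t0 + kL.
Therefore t0 = 1 − L = 0.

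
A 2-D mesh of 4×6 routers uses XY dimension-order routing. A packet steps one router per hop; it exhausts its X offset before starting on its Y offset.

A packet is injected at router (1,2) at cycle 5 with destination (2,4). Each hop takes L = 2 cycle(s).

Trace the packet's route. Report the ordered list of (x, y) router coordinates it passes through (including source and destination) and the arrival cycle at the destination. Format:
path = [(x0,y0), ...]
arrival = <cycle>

path = [(1,2), (2,2), (2,3), (2,4)]
arrival = 11

src (1,2)  cyc=5
E→(2,2)  cyc=7
N→(2,3)  cyc=9
N→(2,4)  cyc=11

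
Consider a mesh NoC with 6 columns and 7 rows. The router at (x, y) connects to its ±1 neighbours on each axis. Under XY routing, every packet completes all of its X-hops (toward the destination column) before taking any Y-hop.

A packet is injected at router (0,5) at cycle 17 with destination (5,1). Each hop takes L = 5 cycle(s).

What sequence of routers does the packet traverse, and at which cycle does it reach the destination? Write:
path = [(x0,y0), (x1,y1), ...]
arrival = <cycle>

path = [(0,5), (1,5), (2,5), (3,5), (4,5), (5,5), (5,4), (5,3), (5,2), (5,1)]
arrival = 62

  0. router=(0,5) cycle=17 (inject)
  1. router=(1,5) cycle=22 dir=E
  2. router=(2,5) cycle=27 dir=E
  3. router=(3,5) cycle=32 dir=E
  4. router=(4,5) cycle=37 dir=E
  5. router=(5,5) cycle=42 dir=E
  6. router=(5,4) cycle=47 dir=S
  7. router=(5,3) cycle=52 dir=S
  8. router=(5,2) cycle=57 dir=S
  9. router=(5,1) cycle=62 dir=S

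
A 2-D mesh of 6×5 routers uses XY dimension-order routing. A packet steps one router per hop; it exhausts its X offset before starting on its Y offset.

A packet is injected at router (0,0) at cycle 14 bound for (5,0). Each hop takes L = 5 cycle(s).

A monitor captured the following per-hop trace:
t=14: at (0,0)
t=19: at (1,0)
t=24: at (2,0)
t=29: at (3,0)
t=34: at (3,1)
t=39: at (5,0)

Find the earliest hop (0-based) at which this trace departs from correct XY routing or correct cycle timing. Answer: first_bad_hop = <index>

check 1→ d=(1,0) cyc+5: ok
check 2→ d=(1,0) cyc+5: ok
check 3→ d=(1,0) cyc+5: ok
check 4→ d=(0,1) cyc+5: BAD: Y-move but x=3≠5

first_bad_hop = 4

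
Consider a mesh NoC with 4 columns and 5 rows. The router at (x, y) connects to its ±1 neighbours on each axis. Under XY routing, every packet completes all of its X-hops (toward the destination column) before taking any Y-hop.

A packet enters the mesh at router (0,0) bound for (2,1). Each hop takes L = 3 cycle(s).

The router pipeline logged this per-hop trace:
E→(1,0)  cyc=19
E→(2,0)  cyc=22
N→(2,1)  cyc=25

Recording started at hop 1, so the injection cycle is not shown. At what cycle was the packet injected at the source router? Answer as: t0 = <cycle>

t0 = 16

At hop 1 the cycle is 19; in general cyc_k = t0 + kL.
Subtract one hop: t0 = 19 − 3 = 16.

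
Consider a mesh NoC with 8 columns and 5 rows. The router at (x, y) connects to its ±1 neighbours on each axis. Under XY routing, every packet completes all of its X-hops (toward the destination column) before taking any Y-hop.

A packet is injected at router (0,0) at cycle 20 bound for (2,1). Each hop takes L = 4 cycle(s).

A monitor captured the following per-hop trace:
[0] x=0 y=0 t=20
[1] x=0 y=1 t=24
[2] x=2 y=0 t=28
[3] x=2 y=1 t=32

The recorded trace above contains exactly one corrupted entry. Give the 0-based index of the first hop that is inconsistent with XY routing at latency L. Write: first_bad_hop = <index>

first_bad_hop = 1

[1] (+0,+1) / 4c ⇒ BAD: Y-move but x=0≠2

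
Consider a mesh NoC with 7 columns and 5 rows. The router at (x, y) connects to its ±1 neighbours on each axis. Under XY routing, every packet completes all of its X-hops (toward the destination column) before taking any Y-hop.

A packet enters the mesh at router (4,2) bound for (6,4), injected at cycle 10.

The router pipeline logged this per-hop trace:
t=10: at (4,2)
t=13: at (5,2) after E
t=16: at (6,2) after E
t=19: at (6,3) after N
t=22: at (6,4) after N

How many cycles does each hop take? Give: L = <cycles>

From hop 0 (10) to hop 1 (13): +3 cycles.
Each hop adds L, hence L = 3.

L = 3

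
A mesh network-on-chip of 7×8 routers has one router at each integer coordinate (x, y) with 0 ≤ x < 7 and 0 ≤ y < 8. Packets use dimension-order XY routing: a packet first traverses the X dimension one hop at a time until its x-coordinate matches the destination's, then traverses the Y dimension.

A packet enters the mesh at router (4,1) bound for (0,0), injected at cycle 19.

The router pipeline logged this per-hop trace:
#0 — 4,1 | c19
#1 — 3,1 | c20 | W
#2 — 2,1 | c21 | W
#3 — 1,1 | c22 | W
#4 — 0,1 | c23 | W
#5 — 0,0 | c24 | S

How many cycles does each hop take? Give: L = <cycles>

Δcyc across hop 0→1: 20 − 19 = 1.
One hop costs L cycles, so L = 1.

L = 1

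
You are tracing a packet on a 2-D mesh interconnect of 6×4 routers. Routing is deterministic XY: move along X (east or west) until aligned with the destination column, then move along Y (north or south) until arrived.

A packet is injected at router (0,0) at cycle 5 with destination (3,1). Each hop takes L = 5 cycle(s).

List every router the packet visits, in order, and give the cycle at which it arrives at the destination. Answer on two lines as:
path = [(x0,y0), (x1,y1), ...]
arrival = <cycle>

  0. router=(0,0) cycle=5 (inject)
  1. router=(1,0) cycle=10 dir=E
  2. router=(2,0) cycle=15 dir=E
  3. router=(3,0) cycle=20 dir=E
  4. router=(3,1) cycle=25 dir=N

path = [(0,0), (1,0), (2,0), (3,0), (3,1)]
arrival = 25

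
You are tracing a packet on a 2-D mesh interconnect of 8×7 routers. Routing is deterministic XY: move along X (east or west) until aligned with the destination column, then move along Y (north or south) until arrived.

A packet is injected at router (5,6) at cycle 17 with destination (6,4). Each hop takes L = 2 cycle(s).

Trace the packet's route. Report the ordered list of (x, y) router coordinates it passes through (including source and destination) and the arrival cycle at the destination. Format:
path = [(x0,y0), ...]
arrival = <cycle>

#0 — 5,6 | c17
#1 — 6,6 | c19 | E
#2 — 6,5 | c21 | S
#3 — 6,4 | c23 | S

path = [(5,6), (6,6), (6,5), (6,4)]
arrival = 23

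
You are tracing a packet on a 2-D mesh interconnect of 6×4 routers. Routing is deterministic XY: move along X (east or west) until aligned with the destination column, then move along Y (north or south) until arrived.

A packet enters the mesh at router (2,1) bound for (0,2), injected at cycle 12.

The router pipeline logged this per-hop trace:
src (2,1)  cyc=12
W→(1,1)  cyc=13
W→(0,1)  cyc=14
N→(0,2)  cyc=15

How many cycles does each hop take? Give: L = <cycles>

L = 1

Between hops 0 and 1 the cycle counter advances 13 − 12 = 1.
Each hop adds L, hence L = 1.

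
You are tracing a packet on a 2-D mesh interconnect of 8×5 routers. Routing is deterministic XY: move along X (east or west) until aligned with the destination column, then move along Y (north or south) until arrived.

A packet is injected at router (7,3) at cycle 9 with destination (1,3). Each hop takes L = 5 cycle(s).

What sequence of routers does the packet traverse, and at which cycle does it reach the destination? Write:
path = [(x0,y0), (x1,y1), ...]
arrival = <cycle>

src (7,3)  cyc=9
W→(6,3)  cyc=14
W→(5,3)  cyc=19
W→(4,3)  cyc=24
W→(3,3)  cyc=29
W→(2,3)  cyc=34
W→(1,3)  cyc=39

path = [(7,3), (6,3), (5,3), (4,3), (3,3), (2,3), (1,3)]
arrival = 39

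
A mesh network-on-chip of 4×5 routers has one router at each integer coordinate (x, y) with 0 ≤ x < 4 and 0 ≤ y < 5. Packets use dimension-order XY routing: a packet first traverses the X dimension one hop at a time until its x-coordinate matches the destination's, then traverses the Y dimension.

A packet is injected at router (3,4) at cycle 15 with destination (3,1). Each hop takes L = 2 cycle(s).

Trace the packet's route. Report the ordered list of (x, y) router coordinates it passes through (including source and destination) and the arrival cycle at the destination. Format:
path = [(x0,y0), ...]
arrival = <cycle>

path = [(3,4), (3,3), (3,2), (3,1)]
arrival = 21

src (3,4)  cyc=15
S→(3,3)  cyc=17
S→(3,2)  cyc=19
S→(3,1)  cyc=21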